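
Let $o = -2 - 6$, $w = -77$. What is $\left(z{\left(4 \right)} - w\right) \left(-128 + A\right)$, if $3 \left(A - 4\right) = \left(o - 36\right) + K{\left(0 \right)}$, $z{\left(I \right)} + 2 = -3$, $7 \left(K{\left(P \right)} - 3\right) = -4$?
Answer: $- \frac{69480}{7} \approx -9925.7$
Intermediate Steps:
$K{\left(P \right)} = \frac{17}{7}$ ($K{\left(P \right)} = 3 + \frac{1}{7} \left(-4\right) = 3 - \frac{4}{7} = \frac{17}{7}$)
$o = -8$
$z{\left(I \right)} = -5$ ($z{\left(I \right)} = -2 - 3 = -5$)
$A = - \frac{69}{7}$ ($A = 4 + \frac{\left(-8 - 36\right) + \frac{17}{7}}{3} = 4 + \frac{-44 + \frac{17}{7}}{3} = 4 + \frac{1}{3} \left(- \frac{291}{7}\right) = 4 - \frac{97}{7} = - \frac{69}{7} \approx -9.8571$)
$\left(z{\left(4 \right)} - w\right) \left(-128 + A\right) = \left(-5 - -77\right) \left(-128 - \frac{69}{7}\right) = \left(-5 + 77\right) \left(- \frac{965}{7}\right) = 72 \left(- \frac{965}{7}\right) = - \frac{69480}{7}$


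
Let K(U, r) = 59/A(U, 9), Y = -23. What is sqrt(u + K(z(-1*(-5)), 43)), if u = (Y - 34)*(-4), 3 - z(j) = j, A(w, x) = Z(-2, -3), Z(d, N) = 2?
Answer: sqrt(1030)/2 ≈ 16.047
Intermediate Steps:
A(w, x) = 2
z(j) = 3 - j
K(U, r) = 59/2
u = 228 (u = (-23 - 34)*(-4) = -57*(-4) = 228)
sqrt(u + K(z(-1*(-5)), 43)) = sqrt(228 + 59/2) = sqrt(515/2) = sqrt(1030)/2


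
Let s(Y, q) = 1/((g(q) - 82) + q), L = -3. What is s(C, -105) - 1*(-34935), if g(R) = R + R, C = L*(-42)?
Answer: 13869194/397 ≈ 34935.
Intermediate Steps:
C = 126 (C = -3*(-42) = 126)
g(R) = 2*R
s(Y, q) = 1/(-82 + 3*q) (s(Y, q) = 1/((2*q - 82) + q) = 1/((-82 + 2*q) + q) = 1/(-82 + 3*q))
s(C, -105) - 1*(-34935) = 1/(-82 + 3*(-105)) - 1*(-34935) = 1/(-82 - 315) + 34935 = 1/(-397) + 34935 = -1/397 + 34935 = 13869194/397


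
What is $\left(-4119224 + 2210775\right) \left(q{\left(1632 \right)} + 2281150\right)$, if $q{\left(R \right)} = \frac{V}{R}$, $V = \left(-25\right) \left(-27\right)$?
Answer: $- \frac{2368281818775425}{544} \approx -4.3535 \cdot 10^{12}$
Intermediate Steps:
$V = 675$
$q{\left(R \right)} = \frac{675}{R}$
$\left(-4119224 + 2210775\right) \left(q{\left(1632 \right)} + 2281150\right) = \left(-4119224 + 2210775\right) \left(\frac{675}{1632} + 2281150\right) = - 1908449 \left(675 \cdot \frac{1}{1632} + 2281150\right) = - 1908449 \left(\frac{225}{544} + 2281150\right) = \left(-1908449\right) \frac{1240945825}{544} = - \frac{2368281818775425}{544}$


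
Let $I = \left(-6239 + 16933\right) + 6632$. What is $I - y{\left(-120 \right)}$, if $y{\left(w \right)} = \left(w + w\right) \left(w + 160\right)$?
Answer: $26926$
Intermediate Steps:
$y{\left(w \right)} = 2 w \left(160 + w\right)$
$I = 17326$ ($I = 10694 + 6632 = 17326$)
$I - y{\left(-120 \right)} = 17326 - 2 \left(-120\right) \left(160 - 120\right) = 17326 - 2 \left(-120\right) 40 = 17326 - -9600 = 17326 + 9600 = 26926$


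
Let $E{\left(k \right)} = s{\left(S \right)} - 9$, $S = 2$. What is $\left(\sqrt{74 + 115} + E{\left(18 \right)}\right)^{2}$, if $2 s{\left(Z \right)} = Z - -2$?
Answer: $238 - 42 \sqrt{21} \approx 45.532$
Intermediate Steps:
$s{\left(Z \right)} = 1 + \frac{Z}{2}$ ($s{\left(Z \right)} = \frac{Z - -2}{2} = \frac{Z + 2}{2} = \frac{2 + Z}{2} = 1 + \frac{Z}{2}$)
$E{\left(k \right)} = -7$ ($E{\left(k \right)} = \left(1 + \frac{1}{2} \cdot 2\right) - 9 = \left(1 + 1\right) - 9 = 2 - 9 = -7$)
$\left(\sqrt{74 + 115} + E{\left(18 \right)}\right)^{2} = \left(\sqrt{74 + 115} - 7\right)^{2} = \left(\sqrt{189} - 7\right)^{2} = \left(3 \sqrt{21} - 7\right)^{2} = \left(-7 + 3 \sqrt{21}\right)^{2}$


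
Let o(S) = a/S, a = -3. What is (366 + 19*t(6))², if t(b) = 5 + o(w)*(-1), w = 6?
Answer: 885481/4 ≈ 2.2137e+5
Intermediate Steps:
o(S) = -3/S
t(b) = 11/2 (t(b) = 5 - 3/6*(-1) = 5 - 3*⅙*(-1) = 5 - ½*(-1) = 5 + ½ = 11/2)
(366 + 19*t(6))² = (366 + 19*(11/2))² = (366 + 209/2)² = (941/2)² = 885481/4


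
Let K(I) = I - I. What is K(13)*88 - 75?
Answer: -75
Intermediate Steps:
K(I) = 0
K(13)*88 - 75 = 0*88 - 75 = 0 - 75 = -75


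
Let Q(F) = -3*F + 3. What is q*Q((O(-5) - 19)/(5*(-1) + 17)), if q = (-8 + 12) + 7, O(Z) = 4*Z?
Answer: 561/4 ≈ 140.25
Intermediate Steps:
Q(F) = 3 - 3*F
q = 11 (q = 4 + 7 = 11)
q*Q((O(-5) - 19)/(5*(-1) + 17)) = 11*(3 - 3*(4*(-5) - 19)/(5*(-1) + 17)) = 11*(3 - 3*(-20 - 19)/(-5 + 17)) = 11*(3 - (-117)/12) = 11*(3 - 3*(-13/4)) = 11*(3 + 39/4) = 11*(51/4) = 561/4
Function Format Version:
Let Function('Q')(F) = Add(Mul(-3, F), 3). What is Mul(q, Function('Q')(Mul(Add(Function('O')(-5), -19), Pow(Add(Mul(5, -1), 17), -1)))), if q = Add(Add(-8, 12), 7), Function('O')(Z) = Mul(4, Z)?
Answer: Rational(561, 4) ≈ 140.25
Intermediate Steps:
Function('Q')(F) = Add(3, Mul(-3, F))
q = 11 (q = Add(4, 7) = 11)
Mul(q, Function('Q')(Mul(Add(Function('O')(-5), -19), Pow(Add(Mul(5, -1), 17), -1)))) = Mul(11, Add(3, Mul(-3, Mul(Add(Mul(4, -5), -19), Pow(Add(Mul(5, -1), 17), -1))))) = Mul(11, Add(3, Mul(-3, Mul(Add(-20, -19), Pow(Add(-5, 17), -1))))) = Mul(11, Add(3, Mul(-3, Mul(-39, Pow(12, -1))))) = Mul(11, Add(3, Mul(-3, Mul(-39, Rational(1, 12))))) = Mul(11, Add(3, Mul(-3, Rational(-13, 4)))) = Mul(11, Add(3, Rational(39, 4))) = Mul(11, Rational(51, 4)) = Rational(561, 4)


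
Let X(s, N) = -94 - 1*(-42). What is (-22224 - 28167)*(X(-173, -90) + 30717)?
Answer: -1545240015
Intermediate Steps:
X(s, N) = -52 (X(s, N) = -94 + 42 = -52)
(-22224 - 28167)*(X(-173, -90) + 30717) = (-22224 - 28167)*(-52 + 30717) = -50391*30665 = -1545240015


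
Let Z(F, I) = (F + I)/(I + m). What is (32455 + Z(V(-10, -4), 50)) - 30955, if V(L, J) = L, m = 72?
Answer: 91520/61 ≈ 1500.3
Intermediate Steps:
Z(F, I) = (F + I)/(72 + I) (Z(F, I) = (F + I)/(I + 72) = (F + I)/(72 + I))
(32455 + Z(V(-10, -4), 50)) - 30955 = (32455 + (-10 + 50)/(72 + 50)) - 30955 = (32455 + 40/122) - 30955 = (32455 + (1/122)*40) - 30955 = (32455 + 20/61) - 30955 = 1979775/61 - 30955 = 91520/61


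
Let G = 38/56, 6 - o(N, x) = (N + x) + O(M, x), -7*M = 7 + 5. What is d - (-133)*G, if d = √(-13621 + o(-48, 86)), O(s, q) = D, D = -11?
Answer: 361/4 + I*√13642 ≈ 90.25 + 116.8*I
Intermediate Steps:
M = -12/7 (M = -(7 + 5)/7 = -⅐*12 = -12/7 ≈ -1.7143)
O(s, q) = -11
o(N, x) = 17 - N - x (o(N, x) = 6 - ((N + x) - 11) = 6 - (-11 + N + x) = 6 + (11 - N - x) = 17 - N - x)
G = 19/28 (G = 38*(1/56) = 19/28 ≈ 0.67857)
d = I*√13642 (d = √(-13621 + (17 - 1*(-48) - 1*86)) = √(-13621 + (17 + 48 - 86)) = √(-13621 - 21) = √(-13642) = I*√13642 ≈ 116.8*I)
d - (-133)*G = I*√13642 - (-133)*19/28 = I*√13642 - 1*(-361/4) = I*√13642 + 361/4 = 361/4 + I*√13642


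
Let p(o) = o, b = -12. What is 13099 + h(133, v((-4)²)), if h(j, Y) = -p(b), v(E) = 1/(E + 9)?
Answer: 13111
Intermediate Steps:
v(E) = 1/(9 + E)
h(j, Y) = 12 (h(j, Y) = -1*(-12) = 12)
13099 + h(133, v((-4)²)) = 13099 + 12 = 13111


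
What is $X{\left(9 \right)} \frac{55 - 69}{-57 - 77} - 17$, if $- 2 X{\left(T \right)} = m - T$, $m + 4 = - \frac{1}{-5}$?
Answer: $- \frac{5471}{335} \approx -16.331$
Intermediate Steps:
$m = - \frac{19}{5}$ ($m = -4 - \frac{1}{-5} = -4 - - \frac{1}{5} = -4 + \frac{1}{5} = - \frac{19}{5} \approx -3.8$)
$X{\left(T \right)} = \frac{19}{10} + \frac{T}{2}$ ($X{\left(T \right)} = - \frac{- \frac{19}{5} - T}{2} = \frac{19}{10} + \frac{T}{2}$)
$X{\left(9 \right)} \frac{55 - 69}{-57 - 77} - 17 = \left(\frac{19}{10} + \frac{1}{2} \cdot 9\right) \frac{55 - 69}{-57 - 77} - 17 = \left(\frac{19}{10} + \frac{9}{2}\right) \left(- \frac{14}{-134}\right) - 17 = \frac{32 \left(\left(-14\right) \left(- \frac{1}{134}\right)\right)}{5} - 17 = \frac{32}{5} \cdot \frac{7}{67} - 17 = \frac{224}{335} - 17 = - \frac{5471}{335}$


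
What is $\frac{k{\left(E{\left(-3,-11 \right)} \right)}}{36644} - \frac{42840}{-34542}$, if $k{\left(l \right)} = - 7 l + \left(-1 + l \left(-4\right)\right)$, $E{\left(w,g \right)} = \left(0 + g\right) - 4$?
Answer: $\frac{21881859}{17579959} \approx 1.2447$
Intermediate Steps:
$E{\left(w,g \right)} = -4 + g$ ($E{\left(w,g \right)} = g - 4 = -4 + g$)
$k{\left(l \right)} = -1 - 11 l$ ($k{\left(l \right)} = - 7 l - \left(1 + 4 l\right) = -1 - 11 l$)
$\frac{k{\left(E{\left(-3,-11 \right)} \right)}}{36644} - \frac{42840}{-34542} = \frac{-1 - 11 \left(-4 - 11\right)}{36644} - \frac{42840}{-34542} = \left(-1 - -165\right) \frac{1}{36644} - - \frac{2380}{1919} = \left(-1 + 165\right) \frac{1}{36644} + \frac{2380}{1919} = 164 \cdot \frac{1}{36644} + \frac{2380}{1919} = \frac{41}{9161} + \frac{2380}{1919} = \frac{21881859}{17579959}$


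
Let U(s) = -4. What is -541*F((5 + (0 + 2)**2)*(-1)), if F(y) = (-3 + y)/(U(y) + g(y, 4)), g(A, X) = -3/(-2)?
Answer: -12984/5 ≈ -2596.8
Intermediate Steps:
g(A, X) = 3/2 (g(A, X) = -3*(-1/2) = 3/2)
F(y) = 6/5 - 2*y/5 (F(y) = (-3 + y)/(-4 + 3/2) = (-3 + y)/(-5/2) = (-3 + y)*(-2/5) = 6/5 - 2*y/5)
-541*F((5 + (0 + 2)**2)*(-1)) = -541*(6/5 - 2*(5 + (0 + 2)**2)*(-1)/5) = -541*(6/5 - 2*(5 + 2**2)*(-1)/5) = -541*(6/5 - 2*(5 + 4)*(-1)/5) = -541*(6/5 - 18*(-1)/5) = -541*(6/5 - 2/5*(-9)) = -541*(6/5 + 18/5) = -541*24/5 = -12984/5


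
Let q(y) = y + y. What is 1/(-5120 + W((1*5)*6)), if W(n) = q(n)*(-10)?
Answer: -1/5720 ≈ -0.00017483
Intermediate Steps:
q(y) = 2*y
W(n) = -20*n (W(n) = (2*n)*(-10) = -20*n)
1/(-5120 + W((1*5)*6)) = 1/(-5120 - 20*1*5*6) = 1/(-5120 - 100*6) = 1/(-5120 - 20*30) = 1/(-5120 - 600) = 1/(-5720) = -1/5720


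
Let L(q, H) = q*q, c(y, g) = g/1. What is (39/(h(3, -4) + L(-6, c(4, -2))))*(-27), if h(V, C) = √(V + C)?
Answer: -37908/1297 + 1053*I/1297 ≈ -29.227 + 0.81187*I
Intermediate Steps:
h(V, C) = √(C + V)
c(y, g) = g (c(y, g) = g*1 = g)
L(q, H) = q²
(39/(h(3, -4) + L(-6, c(4, -2))))*(-27) = (39/(√(-4 + 3) + (-6)²))*(-27) = (39/(√(-1) + 36))*(-27) = (39/(I + 36))*(-27) = (39/(36 + I))*(-27) = (((36 - I)/1297)*39)*(-27) = (39*(36 - I)/1297)*(-27) = -1053*(36 - I)/1297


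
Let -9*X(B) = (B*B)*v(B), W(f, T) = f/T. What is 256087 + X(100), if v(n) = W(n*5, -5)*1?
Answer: 3304783/9 ≈ 3.6720e+5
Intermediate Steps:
v(n) = -n (v(n) = ((n*5)/(-5))*1 = ((5*n)*(-⅕))*1 = -n*1 = -n)
X(B) = B³/9 (X(B) = -B*B*(-B)/9 = -B²*(-B)/9 = -(-1)*B³/9 = B³/9)
256087 + X(100) = 256087 + (⅑)*100³ = 256087 + (⅑)*1000000 = 256087 + 1000000/9 = 3304783/9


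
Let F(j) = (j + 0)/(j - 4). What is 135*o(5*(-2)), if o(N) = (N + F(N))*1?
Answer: -8775/7 ≈ -1253.6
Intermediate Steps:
F(j) = j/(-4 + j)
o(N) = N + N/(-4 + N) (o(N) = (N + N/(-4 + N))*1 = N + N/(-4 + N))
135*o(5*(-2)) = 135*((5*(-2))*(-3 + 5*(-2))/(-4 + 5*(-2))) = 135*(-10*(-3 - 10)/(-4 - 10)) = 135*(-10*(-13)/(-14)) = 135*(-10*(-1/14)*(-13)) = 135*(-65/7) = -8775/7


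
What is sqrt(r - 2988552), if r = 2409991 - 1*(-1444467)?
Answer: sqrt(865906) ≈ 930.54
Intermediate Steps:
r = 3854458 (r = 2409991 + 1444467 = 3854458)
sqrt(r - 2988552) = sqrt(3854458 - 2988552) = sqrt(865906)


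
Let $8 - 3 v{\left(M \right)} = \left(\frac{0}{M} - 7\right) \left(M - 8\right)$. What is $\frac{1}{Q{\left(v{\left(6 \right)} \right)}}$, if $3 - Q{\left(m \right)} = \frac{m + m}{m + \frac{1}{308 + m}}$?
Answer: $\frac{611}{609} \approx 1.0033$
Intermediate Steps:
$v{\left(M \right)} = -16 + \frac{7 M}{3}$ ($v{\left(M \right)} = \frac{8}{3} - \frac{\left(\frac{0}{M} - 7\right) \left(M - 8\right)}{3} = \frac{8}{3} - \frac{\left(0 - 7\right) \left(-8 + M\right)}{3} = \frac{8}{3} - \frac{\left(-7\right) \left(-8 + M\right)}{3} = \frac{8}{3} - \frac{56 - 7 M}{3} = \frac{8}{3} + \left(- \frac{56}{3} + \frac{7 M}{3}\right) = -16 + \frac{7 M}{3}$)
$Q{\left(m \right)} = 3 - \frac{2 m}{m + \frac{1}{308 + m}}$ ($Q{\left(m \right)} = 3 - \frac{m + m}{m + \frac{1}{308 + m}} = 3 - \frac{2 m}{m + \frac{1}{308 + m}}$)
$\frac{1}{Q{\left(v{\left(6 \right)} \right)}} = \frac{1}{\frac{1}{1 + \left(-16 + \frac{7}{3} \cdot 6\right)^{2} + 308 \left(-16 + \frac{7}{3} \cdot 6\right)} \left(3 + \left(-16 + \frac{7}{3} \cdot 6\right)^{2} + 308 \left(-16 + \frac{7}{3} \cdot 6\right)\right)} = \frac{1}{\frac{1}{1 + \left(-16 + 14\right)^{2} + 308 \left(-16 + 14\right)} \left(3 + \left(-16 + 14\right)^{2} + 308 \left(-16 + 14\right)\right)} = \frac{1}{\frac{1}{1 + \left(-2\right)^{2} + 308 \left(-2\right)} \left(3 + \left(-2\right)^{2} + 308 \left(-2\right)\right)} = \frac{1}{\frac{1}{1 + 4 - 616} \left(3 + 4 - 616\right)} = \frac{1}{\frac{1}{-611} \left(-609\right)} = \frac{1}{\left(- \frac{1}{611}\right) \left(-609\right)} = \frac{1}{\frac{609}{611}} = \frac{611}{609}$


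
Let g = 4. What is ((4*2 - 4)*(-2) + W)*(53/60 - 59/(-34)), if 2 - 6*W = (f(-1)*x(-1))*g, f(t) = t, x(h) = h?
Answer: -13355/612 ≈ -21.822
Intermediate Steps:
W = -⅓ (W = ⅓ - (-1*(-1))*4/6 = ⅓ - 4/6 = ⅓ - ⅙*4 = ⅓ - ⅔ = -⅓ ≈ -0.33333)
((4*2 - 4)*(-2) + W)*(53/60 - 59/(-34)) = ((4*2 - 4)*(-2) - ⅓)*(53/60 - 59/(-34)) = ((8 - 4)*(-2) - ⅓)*(53*(1/60) - 59*(-1/34)) = (4*(-2) - ⅓)*(53/60 + 59/34) = (-8 - ⅓)*(2671/1020) = -25/3*2671/1020 = -13355/612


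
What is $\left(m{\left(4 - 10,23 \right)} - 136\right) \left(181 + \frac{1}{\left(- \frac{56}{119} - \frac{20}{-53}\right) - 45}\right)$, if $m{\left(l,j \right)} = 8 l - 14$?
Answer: $- \frac{485294568}{13543} \approx -35834.0$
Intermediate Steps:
$m{\left(l,j \right)} = -14 + 8 l$
$\left(m{\left(4 - 10,23 \right)} - 136\right) \left(181 + \frac{1}{\left(- \frac{56}{119} - \frac{20}{-53}\right) - 45}\right) = \left(\left(-14 + 8 \left(4 - 10\right)\right) - 136\right) \left(181 + \frac{1}{\left(- \frac{56}{119} - \frac{20}{-53}\right) - 45}\right) = \left(\left(-14 + 8 \left(-6\right)\right) - 136\right) \left(181 + \frac{1}{\left(\left(-56\right) \frac{1}{119} - - \frac{20}{53}\right) - 45}\right) = \left(\left(-14 - 48\right) - 136\right) \left(181 + \frac{1}{\left(- \frac{8}{17} + \frac{20}{53}\right) - 45}\right) = \left(-62 - 136\right) \left(181 + \frac{1}{- \frac{84}{901} - 45}\right) = - 198 \left(181 + \frac{1}{- \frac{40629}{901}}\right) = - 198 \left(181 - \frac{901}{40629}\right) = \left(-198\right) \frac{7352948}{40629} = - \frac{485294568}{13543}$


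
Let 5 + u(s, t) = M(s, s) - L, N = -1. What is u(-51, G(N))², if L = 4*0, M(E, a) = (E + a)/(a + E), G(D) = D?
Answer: 16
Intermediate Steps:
M(E, a) = 1 (M(E, a) = (E + a)/(E + a) = 1)
L = 0
u(s, t) = -4 (u(s, t) = -5 + (1 - 1*0) = -5 + (1 + 0) = -5 + 1 = -4)
u(-51, G(N))² = (-4)² = 16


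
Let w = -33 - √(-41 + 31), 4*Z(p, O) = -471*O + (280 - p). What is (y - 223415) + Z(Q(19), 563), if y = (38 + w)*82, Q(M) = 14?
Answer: -1156927/4 - 82*I*√10 ≈ -2.8923e+5 - 259.31*I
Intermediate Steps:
Z(p, O) = 70 - 471*O/4 - p/4 (Z(p, O) = (-471*O + (280 - p))/4 = (280 - p - 471*O)/4 = 70 - 471*O/4 - p/4)
w = -33 - I*√10 (w = -33 - √(-10) = -33 - I*√10 ≈ -33.0 - 3.1623*I)
y = 410 - 82*I*√10 (y = (38 + (-33 - I*√10))*82 = (5 - I*√10)*82 = 410 - 82*I*√10 ≈ 410.0 - 259.31*I)
(y - 223415) + Z(Q(19), 563) = ((410 - 82*I*√10) - 223415) + (70 - 471/4*563 - ¼*14) = (-223005 - 82*I*√10) + (70 - 265173/4 - 7/2) = (-223005 - 82*I*√10) - 264907/4 = -1156927/4 - 82*I*√10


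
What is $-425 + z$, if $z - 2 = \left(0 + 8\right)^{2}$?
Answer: $-359$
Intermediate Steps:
$z = 66$ ($z = 2 + \left(0 + 8\right)^{2} = 2 + 8^{2} = 2 + 64 = 66$)
$-425 + z = -425 + 66 = -359$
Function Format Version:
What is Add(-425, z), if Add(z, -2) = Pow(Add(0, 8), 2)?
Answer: -359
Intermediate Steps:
z = 66 (z = Add(2, Pow(Add(0, 8), 2)) = Add(2, Pow(8, 2)) = Add(2, 64) = 66)
Add(-425, z) = Add(-425, 66) = -359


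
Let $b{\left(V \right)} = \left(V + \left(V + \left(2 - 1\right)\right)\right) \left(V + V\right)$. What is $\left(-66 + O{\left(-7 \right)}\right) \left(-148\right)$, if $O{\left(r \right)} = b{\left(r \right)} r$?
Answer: $198320$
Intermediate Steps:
$b{\left(V \right)} = 2 V \left(1 + 2 V\right)$ ($b{\left(V \right)} = \left(V + \left(V + 1\right)\right) 2 V = \left(V + \left(1 + V\right)\right) 2 V = \left(1 + 2 V\right) 2 V = 2 V \left(1 + 2 V\right)$)
$O{\left(r \right)} = 2 r^{2} \left(1 + 2 r\right)$ ($O{\left(r \right)} = 2 r \left(1 + 2 r\right) r = 2 r^{2} \left(1 + 2 r\right)$)
$\left(-66 + O{\left(-7 \right)}\right) \left(-148\right) = \left(-66 + \left(-7\right)^{2} \left(2 + 4 \left(-7\right)\right)\right) \left(-148\right) = \left(-66 + 49 \left(2 - 28\right)\right) \left(-148\right) = \left(-66 + 49 \left(-26\right)\right) \left(-148\right) = \left(-66 - 1274\right) \left(-148\right) = \left(-1340\right) \left(-148\right) = 198320$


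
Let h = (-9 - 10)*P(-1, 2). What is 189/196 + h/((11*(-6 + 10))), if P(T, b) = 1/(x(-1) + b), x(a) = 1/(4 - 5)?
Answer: 41/77 ≈ 0.53247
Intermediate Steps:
x(a) = -1 (x(a) = 1/(-1) = -1)
P(T, b) = 1/(-1 + b)
h = -19 (h = (-9 - 10)/(-1 + 2) = -19/1 = -19*1 = -19)
189/196 + h/((11*(-6 + 10))) = 189/196 - 19*1/(11*(-6 + 10)) = 189*(1/196) - 19/(11*4) = 27/28 - 19/44 = 41/77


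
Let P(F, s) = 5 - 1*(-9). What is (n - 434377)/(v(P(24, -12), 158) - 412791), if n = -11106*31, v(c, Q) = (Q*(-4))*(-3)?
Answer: 778663/410895 ≈ 1.8950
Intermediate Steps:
P(F, s) = 14 (P(F, s) = 5 + 9 = 14)
v(c, Q) = 12*Q (v(c, Q) = -4*Q*(-3) = 12*Q)
n = -344286
(n - 434377)/(v(P(24, -12), 158) - 412791) = (-344286 - 434377)/(12*158 - 412791) = -778663/(1896 - 412791) = -778663/(-410895) = -778663*(-1/410895) = 778663/410895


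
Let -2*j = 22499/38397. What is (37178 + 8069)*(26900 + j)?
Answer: 93468361361947/76794 ≈ 1.2171e+9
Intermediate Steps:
j = -22499/76794 (j = -22499/(2*38397) = -1/2*22499/38397 = -22499/76794 ≈ -0.29298)
(37178 + 8069)*(26900 + j) = (37178 + 8069)*(26900 - 22499/76794) = 45247*(2065736101/76794) = 93468361361947/76794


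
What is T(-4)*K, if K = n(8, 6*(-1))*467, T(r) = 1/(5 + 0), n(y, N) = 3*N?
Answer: -8406/5 ≈ -1681.2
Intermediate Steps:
T(r) = ⅕ (T(r) = 1/5 = ⅕)
K = -8406 (K = (3*(6*(-1)))*467 = (3*(-6))*467 = -18*467 = -8406)
T(-4)*K = (⅕)*(-8406) = -8406/5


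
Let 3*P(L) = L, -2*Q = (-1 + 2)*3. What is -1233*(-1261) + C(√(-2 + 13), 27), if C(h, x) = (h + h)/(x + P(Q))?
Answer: 1554813 + 4*√11/53 ≈ 1.5548e+6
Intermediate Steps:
Q = -3/2 (Q = -(-1 + 2)*3/2 = -3/2 ≈ -1.5000)
P(L) = L/3
C(h, x) = 2*h/(-½ + x) (C(h, x) = (h + h)/(x + (⅓)*(-3/2)) = (2*h)/(x - ½) = (2*h)/(-½ + x) = 2*h/(-½ + x))
-1233*(-1261) + C(√(-2 + 13), 27) = -1233*(-1261) + 4*√(-2 + 13)/(-1 + 2*27) = 1554813 + 4*√11/(-1 + 54) = 1554813 + 4*√11/53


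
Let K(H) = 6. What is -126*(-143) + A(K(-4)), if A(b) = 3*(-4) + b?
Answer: 18012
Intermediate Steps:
A(b) = -12 + b
-126*(-143) + A(K(-4)) = -126*(-143) + (-12 + 6) = 18018 - 6 = 18012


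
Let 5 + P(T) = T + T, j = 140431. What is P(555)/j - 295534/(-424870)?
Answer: 20985808252/29832459485 ≈ 0.70346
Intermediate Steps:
P(T) = -5 + 2*T (P(T) = -5 + (T + T) = -5 + 2*T)
P(555)/j - 295534/(-424870) = (-5 + 2*555)/140431 - 295534/(-424870) = (-5 + 1110)*(1/140431) - 295534*(-1/424870) = 1105*(1/140431) + 147767/212435 = 1105/140431 + 147767/212435 = 20985808252/29832459485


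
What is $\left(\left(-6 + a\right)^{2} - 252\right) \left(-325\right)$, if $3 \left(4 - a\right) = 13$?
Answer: $\frac{619775}{9} \approx 68864.0$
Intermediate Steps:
$a = - \frac{1}{3}$ ($a = 4 - \frac{13}{3} = - \frac{1}{3} \approx -0.33333$)
$\left(\left(-6 + a\right)^{2} - 252\right) \left(-325\right) = \left(\left(-6 - \frac{1}{3}\right)^{2} - 252\right) \left(-325\right) = \left(\left(- \frac{19}{3}\right)^{2} - 252\right) \left(-325\right) = \left(\frac{361}{9} - 252\right) \left(-325\right) = \left(- \frac{1907}{9}\right) \left(-325\right) = \frac{619775}{9}$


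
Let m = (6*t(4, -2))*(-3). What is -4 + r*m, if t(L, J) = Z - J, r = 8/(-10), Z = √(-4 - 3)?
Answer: 124/5 + 72*I*√7/5 ≈ 24.8 + 38.099*I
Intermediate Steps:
Z = I*√7 (Z = √(-7) = I*√7 ≈ 2.6458*I)
r = -⅘ (r = 8*(-⅒) = -⅘ ≈ -0.80000)
t(L, J) = -J + I*√7 (t(L, J) = I*√7 - J = -J + I*√7)
m = -36 - 18*I*√7 (m = (6*(-1*(-2) + I*√7))*(-3) = (6*(2 + I*√7))*(-3) = (12 + 6*I*√7)*(-3) = -36 - 18*I*√7 ≈ -36.0 - 47.624*I)
-4 + r*m = -4 - 4*(-36 - 18*I*√7)/5 = -4 + (144/5 + 72*I*√7/5) = 124/5 + 72*I*√7/5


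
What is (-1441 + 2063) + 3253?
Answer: 3875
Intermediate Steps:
(-1441 + 2063) + 3253 = 622 + 3253 = 3875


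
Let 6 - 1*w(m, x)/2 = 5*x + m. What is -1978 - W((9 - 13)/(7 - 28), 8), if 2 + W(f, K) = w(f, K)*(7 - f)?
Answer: -666068/441 ≈ -1510.4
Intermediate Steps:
w(m, x) = 12 - 10*x - 2*m (w(m, x) = 12 - 2*(5*x + m) = 12 - 2*(m + 5*x) = 12 + (-10*x - 2*m) = 12 - 10*x - 2*m)
W(f, K) = -2 + (7 - f)*(12 - 10*K - 2*f) (W(f, K) = -2 + (12 - 10*K - 2*f)*(7 - f) = -2 + (7 - f)*(12 - 10*K - 2*f))
-1978 - W((9 - 13)/(7 - 28), 8) = -1978 - (82 - 70*8 - 14*(9 - 13)/(7 - 28) + 2*((9 - 13)/(7 - 28))*(-6 + (9 - 13)/(7 - 28) + 5*8)) = -1978 - (82 - 560 - (-56)/(-21) + 2*(-4/(-21))*(-6 - 4/(-21) + 40)) = -1978 - (82 - 560 - (-56)*(-1)/21 + 2*(-4*(-1/21))*(-6 - 4*(-1/21) + 40)) = -1978 - (82 - 560 - 14*4/21 + 2*(4/21)*(-6 + 4/21 + 40)) = -1978 - (82 - 560 - 8/3 + 2*(4/21)*(718/21)) = -1978 - (82 - 560 - 8/3 + 5744/441) = -1978 - 1*(-206230/441) = -1978 + 206230/441 = -666068/441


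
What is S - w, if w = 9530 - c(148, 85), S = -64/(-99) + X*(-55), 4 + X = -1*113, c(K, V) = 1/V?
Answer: -26038886/8415 ≈ -3094.3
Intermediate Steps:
X = -117 (X = -4 - 1*113 = -4 - 113 = -117)
S = 637129/99 (S = -64/(-99) - 117*(-55) = -64*(-1/99) + 6435 = 64/99 + 6435 = 637129/99 ≈ 6435.6)
w = 810049/85 (w = 9530 - 1/85 = 810049/85 ≈ 9530.0)
S - w = 637129/99 - 1*810049/85 = 637129/99 - 810049/85 = -26038886/8415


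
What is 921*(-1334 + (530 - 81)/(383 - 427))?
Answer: -54472545/44 ≈ -1.2380e+6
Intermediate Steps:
921*(-1334 + (530 - 81)/(383 - 427)) = 921*(-1334 + 449/(-44)) = 921*(-1334 + 449*(-1/44)) = 921*(-1334 - 449/44) = 921*(-59145/44) = -54472545/44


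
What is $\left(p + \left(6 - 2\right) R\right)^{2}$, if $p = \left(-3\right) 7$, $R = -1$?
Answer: $625$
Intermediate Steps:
$p = -21$
$\left(p + \left(6 - 2\right) R\right)^{2} = \left(-21 + \left(6 - 2\right) \left(-1\right)\right)^{2} = \left(-21 + 4 \left(-1\right)\right)^{2} = \left(-21 - 4\right)^{2} = \left(-25\right)^{2} = 625$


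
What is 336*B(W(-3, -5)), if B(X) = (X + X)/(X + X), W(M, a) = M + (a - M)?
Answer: 336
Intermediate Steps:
W(M, a) = a
B(X) = 1 (B(X) = (2*X)/((2*X)) = (2*X)*(1/(2*X)) = 1)
336*B(W(-3, -5)) = 336*1 = 336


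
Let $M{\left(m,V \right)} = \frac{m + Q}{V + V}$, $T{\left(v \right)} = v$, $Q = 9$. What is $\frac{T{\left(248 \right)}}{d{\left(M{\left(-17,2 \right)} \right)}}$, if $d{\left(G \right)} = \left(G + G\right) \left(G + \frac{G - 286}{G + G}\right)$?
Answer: $- \frac{31}{35} \approx -0.88571$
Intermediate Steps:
$M{\left(m,V \right)} = \frac{9 + m}{2 V}$ ($M{\left(m,V \right)} = \frac{m + 9}{V + V} = \frac{9 + m}{2 V}$)
$d{\left(G \right)} = 2 G \left(G + \frac{-286 + G}{2 G}\right)$
$\frac{T{\left(248 \right)}}{d{\left(M{\left(-17,2 \right)} \right)}} = \frac{248}{-286 + \frac{9 - 17}{2 \cdot 2} + 2 \left(\frac{9 - 17}{2 \cdot 2}\right)^{2}} = \frac{248}{-286 + \frac{1}{2} \cdot \frac{1}{2} \left(-8\right) + 2 \left(\frac{1}{2} \cdot \frac{1}{2} \left(-8\right)\right)^{2}} = \frac{248}{-286 - 2 + 2 \left(-2\right)^{2}} = \frac{248}{-286 - 2 + 2 \cdot 4} = \frac{248}{-286 - 2 + 8} = \frac{248}{-280} = 248 \left(- \frac{1}{280}\right) = - \frac{31}{35}$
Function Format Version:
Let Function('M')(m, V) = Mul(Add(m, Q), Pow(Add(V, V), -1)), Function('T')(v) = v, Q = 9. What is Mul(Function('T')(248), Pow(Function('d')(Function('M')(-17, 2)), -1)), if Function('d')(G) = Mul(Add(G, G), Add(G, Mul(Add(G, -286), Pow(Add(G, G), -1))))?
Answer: Rational(-31, 35) ≈ -0.88571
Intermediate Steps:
Function('M')(m, V) = Mul(Rational(1, 2), Pow(V, -1), Add(9, m)) (Function('M')(m, V) = Mul(Add(m, 9), Pow(Add(V, V), -1)) = Mul(Add(9, m), Pow(Mul(2, V), -1)) = Mul(Add(9, m), Mul(Rational(1, 2), Pow(V, -1))) = Mul(Rational(1, 2), Pow(V, -1), Add(9, m)))
Function('d')(G) = Mul(2, G, Add(G, Mul(Rational(1, 2), Pow(G, -1), Add(-286, G)))) (Function('d')(G) = Mul(Mul(2, G), Add(G, Mul(Add(-286, G), Pow(Mul(2, G), -1)))) = Mul(Mul(2, G), Add(G, Mul(Add(-286, G), Mul(Rational(1, 2), Pow(G, -1))))) = Mul(Mul(2, G), Add(G, Mul(Rational(1, 2), Pow(G, -1), Add(-286, G)))) = Mul(2, G, Add(G, Mul(Rational(1, 2), Pow(G, -1), Add(-286, G)))))
Mul(Function('T')(248), Pow(Function('d')(Function('M')(-17, 2)), -1)) = Mul(248, Pow(Add(-286, Mul(Rational(1, 2), Pow(2, -1), Add(9, -17)), Mul(2, Pow(Mul(Rational(1, 2), Pow(2, -1), Add(9, -17)), 2))), -1)) = Mul(248, Pow(Add(-286, Mul(Rational(1, 2), Rational(1, 2), -8), Mul(2, Pow(Mul(Rational(1, 2), Rational(1, 2), -8), 2))), -1)) = Mul(248, Pow(Add(-286, -2, Mul(2, Pow(-2, 2))), -1)) = Mul(248, Pow(Add(-286, -2, Mul(2, 4)), -1)) = Mul(248, Pow(Add(-286, -2, 8), -1)) = Mul(248, Pow(-280, -1)) = Mul(248, Rational(-1, 280)) = Rational(-31, 35)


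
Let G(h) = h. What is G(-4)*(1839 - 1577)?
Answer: -1048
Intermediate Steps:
G(-4)*(1839 - 1577) = -4*(1839 - 1577) = -4*262 = -1048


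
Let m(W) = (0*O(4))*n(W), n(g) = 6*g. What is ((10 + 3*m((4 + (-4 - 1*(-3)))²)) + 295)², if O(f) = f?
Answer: 93025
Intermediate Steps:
m(W) = 0 (m(W) = (0*4)*(6*W) = 0*(6*W) = 0)
((10 + 3*m((4 + (-4 - 1*(-3)))²)) + 295)² = ((10 + 3*0) + 295)² = ((10 + 0) + 295)² = (10 + 295)² = 305² = 93025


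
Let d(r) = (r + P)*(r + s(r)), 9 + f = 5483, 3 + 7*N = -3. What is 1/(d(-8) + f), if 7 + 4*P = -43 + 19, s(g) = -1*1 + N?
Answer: 4/22517 ≈ 0.00017764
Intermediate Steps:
N = -6/7 (N = -3/7 + (⅐)*(-3) = -3/7 - 3/7 = -6/7 ≈ -0.85714)
f = 5474 (f = -9 + 5483 = 5474)
s(g) = -13/7 (s(g) = -1*1 - 6/7 = -1 - 6/7 = -13/7)
P = -31/4 (P = -7/4 + (-43 + 19)/4 = -7/4 + (¼)*(-24) = -7/4 - 6 = -31/4 ≈ -7.7500)
d(r) = (-31/4 + r)*(-13/7 + r) (d(r) = (r - 31/4)*(r - 13/7) = (-31/4 + r)*(-13/7 + r))
1/(d(-8) + f) = 1/((403/28 + (-8)² - 269/28*(-8)) + 5474) = 1/((403/28 + 64 + 538/7) + 5474) = 1/(621/4 + 5474) = 1/(22517/4) = 4/22517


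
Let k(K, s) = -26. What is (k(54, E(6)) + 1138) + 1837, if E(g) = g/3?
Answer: 2949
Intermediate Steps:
E(g) = g/3 (E(g) = g*(⅓) = g/3)
(k(54, E(6)) + 1138) + 1837 = (-26 + 1138) + 1837 = 1112 + 1837 = 2949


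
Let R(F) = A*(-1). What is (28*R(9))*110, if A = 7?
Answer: -21560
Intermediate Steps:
R(F) = -7 (R(F) = 7*(-1) = -7)
(28*R(9))*110 = (28*(-7))*110 = -196*110 = -21560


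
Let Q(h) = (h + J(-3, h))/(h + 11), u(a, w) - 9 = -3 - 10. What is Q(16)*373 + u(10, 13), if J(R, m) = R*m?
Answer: -12044/27 ≈ -446.07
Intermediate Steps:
u(a, w) = -4 (u(a, w) = 9 + (-3 - 10) = 9 - 13 = -4)
Q(h) = -2*h/(11 + h) (Q(h) = (h - 3*h)/(h + 11) = (-2*h)/(11 + h) = -2*h/(11 + h))
Q(16)*373 + u(10, 13) = -2*16/(11 + 16)*373 - 4 = -2*16/27*373 - 4 = -2*16*1/27*373 - 4 = -32/27*373 - 4 = -11936/27 - 4 = -12044/27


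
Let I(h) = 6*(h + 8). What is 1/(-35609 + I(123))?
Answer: -1/34823 ≈ -2.8717e-5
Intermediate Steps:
I(h) = 48 + 6*h (I(h) = 6*(8 + h) = 48 + 6*h)
1/(-35609 + I(123)) = 1/(-35609 + (48 + 6*123)) = 1/(-35609 + (48 + 738)) = 1/(-35609 + 786) = 1/(-34823) = -1/34823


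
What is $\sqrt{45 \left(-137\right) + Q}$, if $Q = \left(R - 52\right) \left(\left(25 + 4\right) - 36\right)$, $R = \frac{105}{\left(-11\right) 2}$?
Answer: $\frac{i \sqrt{2791514}}{22} \approx 75.945 i$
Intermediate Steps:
$R = - \frac{105}{22}$ ($R = \frac{105}{-22} = 105 \left(- \frac{1}{22}\right) = - \frac{105}{22} \approx -4.7727$)
$Q = \frac{8743}{22}$ ($Q = \left(- \frac{105}{22} - 52\right) \left(\left(25 + 4\right) - 36\right) = - \frac{1249 \left(29 - 36\right)}{22} = \left(- \frac{1249}{22}\right) \left(-7\right) = \frac{8743}{22} \approx 397.41$)
$\sqrt{45 \left(-137\right) + Q} = \sqrt{45 \left(-137\right) + \frac{8743}{22}} = \sqrt{-6165 + \frac{8743}{22}} = \sqrt{- \frac{126887}{22}} = \frac{i \sqrt{2791514}}{22}$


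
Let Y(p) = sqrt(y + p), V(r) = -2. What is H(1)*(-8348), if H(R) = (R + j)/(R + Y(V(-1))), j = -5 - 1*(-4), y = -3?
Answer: 0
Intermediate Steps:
Y(p) = sqrt(-3 + p)
j = -1 (j = -5 + 4 = -1)
H(R) = (-1 + R)/(R + I*sqrt(5)) (H(R) = (R - 1)/(R + sqrt(-3 - 2)) = (-1 + R)/(R + sqrt(-5)) = (-1 + R)/(R + I*sqrt(5)))
H(1)*(-8348) = ((-1 + 1)/(1 + I*sqrt(5)))*(-8348) = (0/(1 + I*sqrt(5)))*(-8348) = 0*(-8348) = 0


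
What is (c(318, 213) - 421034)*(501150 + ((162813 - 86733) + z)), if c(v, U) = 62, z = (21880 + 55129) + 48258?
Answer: -295731567084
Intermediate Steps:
z = 125267 (z = 77009 + 48258 = 125267)
(c(318, 213) - 421034)*(501150 + ((162813 - 86733) + z)) = (62 - 421034)*(501150 + ((162813 - 86733) + 125267)) = -420972*(501150 + (76080 + 125267)) = -420972*(501150 + 201347) = -420972*702497 = -295731567084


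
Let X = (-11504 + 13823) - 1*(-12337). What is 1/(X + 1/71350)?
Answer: 71350/1045705601 ≈ 6.8231e-5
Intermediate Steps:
X = 14656 (X = 2319 + 12337 = 14656)
1/(X + 1/71350) = 1/(14656 + 1/71350) = 1/(1045705601/71350) = 71350/1045705601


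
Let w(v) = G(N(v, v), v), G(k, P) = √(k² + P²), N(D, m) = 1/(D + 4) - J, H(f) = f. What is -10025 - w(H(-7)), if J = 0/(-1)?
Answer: -10025 - √442/3 ≈ -10032.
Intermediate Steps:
J = 0 (J = 0*(-1) = 0)
N(D, m) = 1/(4 + D) (N(D, m) = 1/(D + 4) - 1*0 = 1/(4 + D) + 0 = 1/(4 + D))
G(k, P) = √(P² + k²)
w(v) = √(v² + (4 + v)⁻²) (w(v) = √(v² + (1/(4 + v))²) = √(v² + (4 + v)⁻²))
-10025 - w(H(-7)) = -10025 - √((-7)² + (4 - 7)⁻²) = -10025 - √(49 + (-3)⁻²) = -10025 - √(49 + ⅑) = -10025 - √(442/9) = -10025 - √442/3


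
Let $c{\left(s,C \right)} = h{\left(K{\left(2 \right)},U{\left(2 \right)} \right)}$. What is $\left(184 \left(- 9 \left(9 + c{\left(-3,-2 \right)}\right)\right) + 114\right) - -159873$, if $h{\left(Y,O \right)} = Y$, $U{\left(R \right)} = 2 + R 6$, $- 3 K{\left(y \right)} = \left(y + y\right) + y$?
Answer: $148395$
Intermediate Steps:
$K{\left(y \right)} = - y$ ($K{\left(y \right)} = - \frac{\left(y + y\right) + y}{3} = - \frac{2 y + y}{3} = - \frac{3 y}{3} = - y$)
$U{\left(R \right)} = 2 + 6 R$
$c{\left(s,C \right)} = -2$ ($c{\left(s,C \right)} = \left(-1\right) 2 = -2$)
$\left(184 \left(- 9 \left(9 + c{\left(-3,-2 \right)}\right)\right) + 114\right) - -159873 = \left(184 \left(- 9 \left(9 - 2\right)\right) + 114\right) - -159873 = \left(184 \left(\left(-9\right) 7\right) + 114\right) + 159873 = \left(184 \left(-63\right) + 114\right) + 159873 = \left(-11592 + 114\right) + 159873 = -11478 + 159873 = 148395$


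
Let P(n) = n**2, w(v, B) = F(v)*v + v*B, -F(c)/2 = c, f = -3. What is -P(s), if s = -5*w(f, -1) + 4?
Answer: -6241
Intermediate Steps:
F(c) = -2*c
w(v, B) = -2*v**2 + B*v (w(v, B) = (-2*v)*v + v*B = -2*v**2 + B*v)
s = 79 (s = -(-15)*(-1 - 2*(-3)) + 4 = -(-15)*(-1 + 6) + 4 = -(-15)*5 + 4 = -5*(-15) + 4 = 75 + 4 = 79)
-P(s) = -1*79**2 = -1*6241 = -6241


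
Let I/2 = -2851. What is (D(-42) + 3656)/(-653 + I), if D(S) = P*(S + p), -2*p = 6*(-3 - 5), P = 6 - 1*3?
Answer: -3602/6355 ≈ -0.56680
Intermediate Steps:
P = 3 (P = 6 - 3 = 3)
I = -5702 (I = 2*(-2851) = -5702)
p = 24 (p = -3*(-3 - 5) = -3*(-8) = -½*(-48) = 24)
D(S) = 72 + 3*S (D(S) = 3*(S + 24) = 3*(24 + S) = 72 + 3*S)
(D(-42) + 3656)/(-653 + I) = ((72 + 3*(-42)) + 3656)/(-653 - 5702) = ((72 - 126) + 3656)/(-6355) = (-54 + 3656)*(-1/6355) = 3602*(-1/6355) = -3602/6355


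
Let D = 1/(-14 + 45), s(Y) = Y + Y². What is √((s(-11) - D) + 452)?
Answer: √540051/31 ≈ 23.706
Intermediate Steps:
D = 1/31 ≈ 0.032258
√((s(-11) - D) + 452) = √((-11*(1 - 11) - 1*1/31) + 452) = √((-11*(-10) - 1/31) + 452) = √((110 - 1/31) + 452) = √(3409/31 + 452) = √(17421/31) = √540051/31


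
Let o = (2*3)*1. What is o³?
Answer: 216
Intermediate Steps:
o = 6 (o = 6*1 = 6)
o³ = 6³ = 216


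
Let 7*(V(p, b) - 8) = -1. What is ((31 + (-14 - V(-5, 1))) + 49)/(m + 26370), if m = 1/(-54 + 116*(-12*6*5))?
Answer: 17018298/7718446253 ≈ 0.0022049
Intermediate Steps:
V(p, b) = 55/7 (V(p, b) = 8 + (⅐)*(-1) = 8 - ⅐ = 55/7)
m = -1/41814 (m = 1/(-54 + 116*(-3*24*5)) = 1/(-54 + 116*(-72*5)) = 1/(-54 + 116*(-360)) = 1/(-54 - 41760) = 1/(-41814) = -1/41814 ≈ -2.3915e-5)
((31 + (-14 - V(-5, 1))) + 49)/(m + 26370) = ((31 + (-14 - 1*55/7)) + 49)/(-1/41814 + 26370) = ((31 + (-14 - 55/7)) + 49)/(1102635179/41814) = ((31 - 153/7) + 49)*(41814/1102635179) = (64/7 + 49)*(41814/1102635179) = (407/7)*(41814/1102635179) = 17018298/7718446253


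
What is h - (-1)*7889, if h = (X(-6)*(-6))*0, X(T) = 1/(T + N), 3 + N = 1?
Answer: 7889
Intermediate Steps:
N = -2 (N = -3 + 1 = -2)
X(T) = 1/(-2 + T) (X(T) = 1/(T - 2) = 1/(-2 + T))
h = 0 (h = (-6/(-2 - 6))*0 = (-6/(-8))*0 = -⅛*(-6)*0 = (¾)*0 = 0)
h - (-1)*7889 = 0 - (-1)*7889 = 0 - 1*(-7889) = 0 + 7889 = 7889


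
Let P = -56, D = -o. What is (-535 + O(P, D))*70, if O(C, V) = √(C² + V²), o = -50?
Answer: -37450 + 140*√1409 ≈ -32195.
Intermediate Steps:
D = 50 (D = -1*(-50) = 50)
(-535 + O(P, D))*70 = (-535 + √((-56)² + 50²))*70 = (-535 + √(3136 + 2500))*70 = (-535 + √5636)*70 = (-535 + 2*√1409)*70 = -37450 + 140*√1409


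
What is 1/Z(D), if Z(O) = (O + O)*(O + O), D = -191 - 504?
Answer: 1/1932100 ≈ 5.1757e-7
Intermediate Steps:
D = -695
Z(O) = 4*O**2 (Z(O) = (2*O)*(2*O) = 4*O**2)
1/Z(D) = 1/(4*(-695)**2) = 1/(4*483025) = 1/1932100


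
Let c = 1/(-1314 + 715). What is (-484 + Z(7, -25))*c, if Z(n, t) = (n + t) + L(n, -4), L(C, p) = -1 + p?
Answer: 507/599 ≈ 0.84641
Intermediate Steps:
Z(n, t) = -5 + n + t (Z(n, t) = (n + t) + (-1 - 4) = (n + t) - 5 = -5 + n + t)
c = -1/599 (c = 1/(-599) = -1/599 ≈ -0.0016694)
(-484 + Z(7, -25))*c = (-484 + (-5 + 7 - 25))*(-1/599) = (-484 - 23)*(-1/599) = -507*(-1/599) = 507/599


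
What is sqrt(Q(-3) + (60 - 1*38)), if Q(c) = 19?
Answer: sqrt(41) ≈ 6.4031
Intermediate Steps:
sqrt(Q(-3) + (60 - 1*38)) = sqrt(19 + (60 - 1*38)) = sqrt(19 + (60 - 38)) = sqrt(19 + 22) = sqrt(41)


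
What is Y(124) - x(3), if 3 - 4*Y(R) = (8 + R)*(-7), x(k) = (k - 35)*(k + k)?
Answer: 1695/4 ≈ 423.75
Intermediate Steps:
x(k) = 2*k*(-35 + k) (x(k) = (-35 + k)*(2*k) = 2*k*(-35 + k))
Y(R) = 59/4 + 7*R/4 (Y(R) = ¾ - (8 + R)*(-7)/4 = ¾ - (-56 - 7*R)/4 = ¾ + (14 + 7*R/4) = 59/4 + 7*R/4)
Y(124) - x(3) = (59/4 + (7/4)*124) - 2*3*(-35 + 3) = (59/4 + 217) - 2*3*(-32) = 927/4 - 1*(-192) = 927/4 + 192 = 1695/4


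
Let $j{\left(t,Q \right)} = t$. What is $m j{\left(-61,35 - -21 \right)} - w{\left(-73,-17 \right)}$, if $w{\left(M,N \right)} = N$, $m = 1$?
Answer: $-44$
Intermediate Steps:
$m j{\left(-61,35 - -21 \right)} - w{\left(-73,-17 \right)} = 1 \left(-61\right) - -17 = -61 + 17 = -44$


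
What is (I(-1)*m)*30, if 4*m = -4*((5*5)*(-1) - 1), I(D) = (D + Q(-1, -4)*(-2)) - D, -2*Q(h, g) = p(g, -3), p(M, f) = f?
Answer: -2340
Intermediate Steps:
Q(h, g) = 3/2 (Q(h, g) = -½*(-3) = 3/2)
I(D) = -3 (I(D) = (D + (3/2)*(-2)) - D = (D - 3) - D = (-3 + D) - D = -3)
m = 26 (m = (-4*((5*5)*(-1) - 1))/4 = (-4*(25*(-1) - 1))/4 = (-4*(-25 - 1))/4 = (-4*(-26))/4 = (¼)*104 = 26)
(I(-1)*m)*30 = -3*26*30 = -78*30 = -2340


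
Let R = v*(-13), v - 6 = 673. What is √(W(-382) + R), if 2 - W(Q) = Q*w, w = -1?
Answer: 3*I*√1023 ≈ 95.953*I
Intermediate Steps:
v = 679 (v = 6 + 673 = 679)
R = -8827 (R = 679*(-13) = -8827)
W(Q) = 2 + Q (W(Q) = 2 - Q*(-1) = 2 - (-1)*Q = 2 + Q)
√(W(-382) + R) = √((2 - 382) - 8827) = √(-380 - 8827) = √(-9207) = 3*I*√1023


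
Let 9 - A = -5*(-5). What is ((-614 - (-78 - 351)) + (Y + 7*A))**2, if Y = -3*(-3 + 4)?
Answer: 90000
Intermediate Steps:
Y = -3 (Y = -3*1 = -3)
A = -16 (A = 9 - (-5)*(-5) = 9 - 1*25 = 9 - 25 = -16)
((-614 - (-78 - 351)) + (Y + 7*A))**2 = ((-614 - (-78 - 351)) + (-3 + 7*(-16)))**2 = ((-614 - 1*(-429)) + (-3 - 112))**2 = ((-614 + 429) - 115)**2 = (-185 - 115)**2 = (-300)**2 = 90000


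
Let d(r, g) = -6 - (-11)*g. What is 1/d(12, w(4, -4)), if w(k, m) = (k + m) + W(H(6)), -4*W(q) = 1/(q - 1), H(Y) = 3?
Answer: -8/59 ≈ -0.13559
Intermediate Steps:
W(q) = -1/(4*(-1 + q)) (W(q) = -1/(4*(q - 1)) = -1/(4*(-1 + q)))
w(k, m) = -⅛ + k + m (w(k, m) = (k + m) - 1/(-4 + 4*3) = (k + m) - 1/(-4 + 12) = (k + m) - 1/8 = (k + m) - 1*⅛ = (k + m) - ⅛ = -⅛ + k + m)
d(r, g) = -6 + 11*g
1/d(12, w(4, -4)) = 1/(-6 + 11*(-⅛ + 4 - 4)) = 1/(-6 + 11*(-⅛)) = 1/(-6 - 11/8) = 1/(-59/8) = -8/59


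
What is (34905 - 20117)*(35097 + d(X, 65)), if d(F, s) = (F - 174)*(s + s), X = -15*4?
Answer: 69163476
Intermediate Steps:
X = -60
d(F, s) = 2*s*(-174 + F) (d(F, s) = (-174 + F)*(2*s) = 2*s*(-174 + F))
(34905 - 20117)*(35097 + d(X, 65)) = (34905 - 20117)*(35097 + 2*65*(-174 - 60)) = 14788*(35097 + 2*65*(-234)) = 14788*(35097 - 30420) = 14788*4677 = 69163476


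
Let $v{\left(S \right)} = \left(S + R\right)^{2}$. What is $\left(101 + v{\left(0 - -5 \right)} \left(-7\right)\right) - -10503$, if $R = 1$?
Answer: $10352$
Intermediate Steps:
$v{\left(S \right)} = \left(1 + S\right)^{2}$ ($v{\left(S \right)} = \left(S + 1\right)^{2} = \left(1 + S\right)^{2}$)
$\left(101 + v{\left(0 - -5 \right)} \left(-7\right)\right) - -10503 = \left(101 + \left(1 + \left(0 - -5\right)\right)^{2} \left(-7\right)\right) - -10503 = \left(101 + \left(1 + \left(0 + 5\right)\right)^{2} \left(-7\right)\right) + 10503 = \left(101 + \left(1 + 5\right)^{2} \left(-7\right)\right) + 10503 = \left(101 + 6^{2} \left(-7\right)\right) + 10503 = \left(101 + 36 \left(-7\right)\right) + 10503 = \left(101 - 252\right) + 10503 = -151 + 10503 = 10352$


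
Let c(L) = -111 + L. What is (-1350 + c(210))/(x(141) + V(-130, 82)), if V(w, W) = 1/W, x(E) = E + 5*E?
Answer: -102582/69373 ≈ -1.4787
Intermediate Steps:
x(E) = 6*E
(-1350 + c(210))/(x(141) + V(-130, 82)) = (-1350 + (-111 + 210))/(6*141 + 1/82) = (-1350 + 99)/(846 + 1/82) = -1251/69373/82 = -1251*82/69373 = -102582/69373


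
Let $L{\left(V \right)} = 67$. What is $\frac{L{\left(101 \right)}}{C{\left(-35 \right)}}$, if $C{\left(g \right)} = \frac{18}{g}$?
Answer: $- \frac{2345}{18} \approx -130.28$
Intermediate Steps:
$\frac{L{\left(101 \right)}}{C{\left(-35 \right)}} = \frac{67}{18 \frac{1}{-35}} = \frac{67}{18 \left(- \frac{1}{35}\right)} = \frac{67}{- \frac{18}{35}} = 67 \left(- \frac{35}{18}\right) = - \frac{2345}{18}$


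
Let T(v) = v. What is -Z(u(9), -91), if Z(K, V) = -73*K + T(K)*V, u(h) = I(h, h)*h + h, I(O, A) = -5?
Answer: -5904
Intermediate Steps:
u(h) = -4*h (u(h) = -5*h + h = -4*h)
Z(K, V) = -73*K + K*V
-Z(u(9), -91) = -(-4*9)*(-73 - 91) = -(-36)*(-164) = -1*5904 = -5904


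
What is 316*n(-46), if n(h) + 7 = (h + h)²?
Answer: 2672412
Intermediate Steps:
n(h) = -7 + 4*h² (n(h) = -7 + (h + h)² = -7 + (2*h)² = -7 + 4*h²)
316*n(-46) = 316*(-7 + 4*(-46)²) = 316*(-7 + 4*2116) = 316*(-7 + 8464) = 316*8457 = 2672412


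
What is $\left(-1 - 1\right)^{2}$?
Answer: $4$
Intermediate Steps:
$\left(-1 - 1\right)^{2} = \left(-2\right)^{2} = 4$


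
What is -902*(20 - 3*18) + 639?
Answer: 31307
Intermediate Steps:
-902*(20 - 3*18) + 639 = -902*(20 - 54) + 639 = -902*(-34) + 639 = 30668 + 639 = 31307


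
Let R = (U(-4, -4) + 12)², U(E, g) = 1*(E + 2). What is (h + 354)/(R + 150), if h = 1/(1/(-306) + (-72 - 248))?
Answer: 17331864/12240125 ≈ 1.4160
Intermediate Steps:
h = -306/97921 (h = 1/(-1/306 - 320) = 1/(-97921/306) = -306/97921 ≈ -0.0031250)
U(E, g) = 2 + E (U(E, g) = 1*(2 + E) = 2 + E)
R = 100 (R = ((2 - 4) + 12)² = (-2 + 12)² = 10² = 100)
(h + 354)/(R + 150) = (-306/97921 + 354)/(100 + 150) = (34663728/97921)/250 = (34663728/97921)*(1/250) = 17331864/12240125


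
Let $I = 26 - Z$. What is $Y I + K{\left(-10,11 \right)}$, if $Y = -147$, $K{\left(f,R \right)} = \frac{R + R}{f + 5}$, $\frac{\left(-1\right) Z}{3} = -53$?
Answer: $\frac{97733}{5} \approx 19547.0$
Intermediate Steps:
$Z = 159$ ($Z = \left(-3\right) \left(-53\right) = 159$)
$K{\left(f,R \right)} = \frac{2 R}{5 + f}$
$I = -133$ ($I = 26 - 159 = -133$)
$Y I + K{\left(-10,11 \right)} = \left(-147\right) \left(-133\right) + 2 \cdot 11 \frac{1}{5 - 10} = 19551 + 2 \cdot 11 \frac{1}{-5} = 19551 + 2 \cdot 11 \left(- \frac{1}{5}\right) = 19551 - \frac{22}{5} = \frac{97733}{5}$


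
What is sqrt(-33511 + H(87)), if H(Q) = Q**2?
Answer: I*sqrt(25942) ≈ 161.07*I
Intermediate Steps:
sqrt(-33511 + H(87)) = sqrt(-33511 + 87**2) = sqrt(-33511 + 7569) = sqrt(-25942) = I*sqrt(25942)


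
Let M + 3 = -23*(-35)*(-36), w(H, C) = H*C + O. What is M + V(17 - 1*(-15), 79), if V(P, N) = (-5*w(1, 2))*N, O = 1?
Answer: -30168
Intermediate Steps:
w(H, C) = 1 + C*H (w(H, C) = H*C + 1 = C*H + 1 = 1 + C*H)
M = -28983 (M = -3 - 23*(-35)*(-36) = -3 + 805*(-36) = -3 - 28980 = -28983)
V(P, N) = -15*N (V(P, N) = (-5*(1 + 2*1))*N = (-5*(1 + 2))*N = (-5*3)*N = -15*N)
M + V(17 - 1*(-15), 79) = -28983 - 15*79 = -28983 - 1185 = -30168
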